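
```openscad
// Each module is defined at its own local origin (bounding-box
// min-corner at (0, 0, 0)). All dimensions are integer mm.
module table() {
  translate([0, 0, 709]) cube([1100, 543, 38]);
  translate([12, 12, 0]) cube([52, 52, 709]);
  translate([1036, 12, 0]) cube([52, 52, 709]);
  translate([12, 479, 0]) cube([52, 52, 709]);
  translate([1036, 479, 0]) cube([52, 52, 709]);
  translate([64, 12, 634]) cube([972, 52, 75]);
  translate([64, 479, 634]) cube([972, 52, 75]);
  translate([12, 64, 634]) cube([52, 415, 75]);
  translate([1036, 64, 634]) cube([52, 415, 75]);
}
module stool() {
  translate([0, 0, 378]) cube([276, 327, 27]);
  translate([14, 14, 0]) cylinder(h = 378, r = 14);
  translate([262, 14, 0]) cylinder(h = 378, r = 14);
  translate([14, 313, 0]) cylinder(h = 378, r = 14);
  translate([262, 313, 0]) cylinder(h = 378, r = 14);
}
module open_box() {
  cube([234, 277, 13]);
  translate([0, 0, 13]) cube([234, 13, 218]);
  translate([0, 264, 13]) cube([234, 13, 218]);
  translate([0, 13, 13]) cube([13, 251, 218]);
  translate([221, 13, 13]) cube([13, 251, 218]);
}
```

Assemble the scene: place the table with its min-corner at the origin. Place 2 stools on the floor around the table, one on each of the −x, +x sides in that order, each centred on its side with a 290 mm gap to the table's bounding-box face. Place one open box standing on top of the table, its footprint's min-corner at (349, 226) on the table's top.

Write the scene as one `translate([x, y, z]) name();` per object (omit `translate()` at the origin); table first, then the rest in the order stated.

table();
translate([-566, 108, 0]) stool();
translate([1390, 108, 0]) stool();
translate([349, 226, 747]) open_box();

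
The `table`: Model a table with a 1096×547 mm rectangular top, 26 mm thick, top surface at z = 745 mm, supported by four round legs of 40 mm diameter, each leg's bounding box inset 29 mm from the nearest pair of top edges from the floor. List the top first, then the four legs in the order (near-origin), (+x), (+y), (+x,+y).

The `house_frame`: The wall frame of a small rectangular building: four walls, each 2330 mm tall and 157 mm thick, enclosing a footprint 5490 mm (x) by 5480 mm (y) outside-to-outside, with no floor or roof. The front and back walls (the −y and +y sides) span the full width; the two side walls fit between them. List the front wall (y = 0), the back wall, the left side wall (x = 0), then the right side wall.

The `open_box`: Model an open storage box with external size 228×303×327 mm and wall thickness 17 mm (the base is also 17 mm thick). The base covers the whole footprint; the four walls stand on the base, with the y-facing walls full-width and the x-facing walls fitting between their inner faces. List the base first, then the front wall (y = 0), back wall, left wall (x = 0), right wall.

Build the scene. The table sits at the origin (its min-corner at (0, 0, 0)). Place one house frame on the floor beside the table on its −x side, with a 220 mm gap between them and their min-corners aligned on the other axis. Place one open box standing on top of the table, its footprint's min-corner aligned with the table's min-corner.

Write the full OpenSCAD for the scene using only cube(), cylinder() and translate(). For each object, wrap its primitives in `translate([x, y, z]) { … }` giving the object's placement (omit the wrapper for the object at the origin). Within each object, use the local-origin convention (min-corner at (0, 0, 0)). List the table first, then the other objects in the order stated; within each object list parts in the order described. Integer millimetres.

translate([0, 0, 719]) cube([1096, 547, 26]);
translate([49, 49, 0]) cylinder(h = 719, r = 20);
translate([1047, 49, 0]) cylinder(h = 719, r = 20);
translate([49, 498, 0]) cylinder(h = 719, r = 20);
translate([1047, 498, 0]) cylinder(h = 719, r = 20);
translate([-5710, 0, 0]) {
  cube([5490, 157, 2330]);
  translate([0, 5323, 0]) cube([5490, 157, 2330]);
  translate([0, 157, 0]) cube([157, 5166, 2330]);
  translate([5333, 157, 0]) cube([157, 5166, 2330]);
}
translate([0, 0, 745]) {
  cube([228, 303, 17]);
  translate([0, 0, 17]) cube([228, 17, 310]);
  translate([0, 286, 17]) cube([228, 17, 310]);
  translate([0, 17, 17]) cube([17, 269, 310]);
  translate([211, 17, 17]) cube([17, 269, 310]);
}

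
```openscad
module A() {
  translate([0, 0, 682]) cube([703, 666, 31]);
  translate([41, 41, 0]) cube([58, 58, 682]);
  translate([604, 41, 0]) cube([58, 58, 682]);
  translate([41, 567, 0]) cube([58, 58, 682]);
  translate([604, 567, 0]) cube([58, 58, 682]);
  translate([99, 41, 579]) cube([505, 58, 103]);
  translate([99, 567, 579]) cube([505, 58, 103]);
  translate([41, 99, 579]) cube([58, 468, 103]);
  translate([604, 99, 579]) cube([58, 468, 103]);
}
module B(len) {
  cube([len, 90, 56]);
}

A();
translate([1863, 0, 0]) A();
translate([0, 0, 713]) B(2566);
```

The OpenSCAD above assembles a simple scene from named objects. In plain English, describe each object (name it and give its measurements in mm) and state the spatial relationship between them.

A is a table with a 703×666 mm rectangular top, 31 mm thick, top surface at z = 713 mm, supported by four 58×58 mm square legs, each inset 41 mm from the nearest pair of top edges, running from the floor. Four apron rails, 58 mm thick and 103 mm tall, run between adjacent legs with their top edges flush with the underside of the top and their outer faces flush with the legs' outer faces.

B is a rectangular beam 2566 mm long (x), 90 mm deep (y), 56 mm thick (z).

The beam spans the tops of two tables placed 1160 mm apart, resting at z = 713 mm.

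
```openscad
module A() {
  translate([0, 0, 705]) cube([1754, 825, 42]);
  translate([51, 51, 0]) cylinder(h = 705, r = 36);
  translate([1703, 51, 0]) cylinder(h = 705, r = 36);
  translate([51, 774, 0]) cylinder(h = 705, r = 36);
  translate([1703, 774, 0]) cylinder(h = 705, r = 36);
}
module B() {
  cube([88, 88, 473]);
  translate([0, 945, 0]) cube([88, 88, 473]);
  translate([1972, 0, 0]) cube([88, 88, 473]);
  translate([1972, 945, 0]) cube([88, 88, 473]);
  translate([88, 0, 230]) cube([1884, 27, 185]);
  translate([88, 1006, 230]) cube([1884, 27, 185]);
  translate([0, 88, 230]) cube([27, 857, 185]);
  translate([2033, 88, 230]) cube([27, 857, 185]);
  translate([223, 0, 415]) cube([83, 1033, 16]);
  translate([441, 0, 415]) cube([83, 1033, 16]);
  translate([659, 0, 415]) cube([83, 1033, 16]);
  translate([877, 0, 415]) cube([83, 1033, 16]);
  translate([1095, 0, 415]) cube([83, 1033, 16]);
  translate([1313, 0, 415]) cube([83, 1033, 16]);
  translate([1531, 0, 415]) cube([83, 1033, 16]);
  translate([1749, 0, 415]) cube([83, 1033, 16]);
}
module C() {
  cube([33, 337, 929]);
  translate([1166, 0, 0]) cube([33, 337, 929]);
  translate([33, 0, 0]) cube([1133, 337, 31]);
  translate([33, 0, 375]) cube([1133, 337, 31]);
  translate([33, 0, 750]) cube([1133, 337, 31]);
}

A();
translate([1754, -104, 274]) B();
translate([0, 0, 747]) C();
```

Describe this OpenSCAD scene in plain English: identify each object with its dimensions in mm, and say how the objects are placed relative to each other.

A is a table with a 1754×825 mm rectangular top, 42 mm thick, top surface at z = 747 mm, supported by four round legs of 72 mm diameter, each leg's bounding box inset 15 mm from the nearest pair of top edges, running from the floor.

B is a bed frame 2060 mm long (x) by 1033 mm wide (y). Four 88×88 mm corner posts, 473 mm tall, at the corners of the footprint. Four rails of 27 mm thickness and 185 mm height run between adjacent posts with their undersides at z = 230 mm, their outer faces flush with the outside of the frame (the two x-running rails run between the posts' inner faces; the two y-running rails run between the posts' inner faces). 8 slats, each 83 mm wide (x) and 16 mm thick, lie across the top of the two x-running rails, running the full 1033 mm width of the frame in y; the slats are evenly spaced along x between the inner faces of the end posts with equal gaps (rounded down to the nearest mm) at the −x end and between each pair — any rounding remainder accumulates at the +x end.

C is a bookshelf 1199 mm wide overall, 337 mm deep and 929 mm tall. The two sides are 33 mm thick vertical panels. 3 horizontal shelves of 31 mm thickness span between the inner faces of the sides; the lowest shelf sits on the floor and shelves are stacked with a clear vertical gap of 344 mm between each pair.

The bed frame is beside the table with their tops flush at z = 747. The bookshelf is on top of the table.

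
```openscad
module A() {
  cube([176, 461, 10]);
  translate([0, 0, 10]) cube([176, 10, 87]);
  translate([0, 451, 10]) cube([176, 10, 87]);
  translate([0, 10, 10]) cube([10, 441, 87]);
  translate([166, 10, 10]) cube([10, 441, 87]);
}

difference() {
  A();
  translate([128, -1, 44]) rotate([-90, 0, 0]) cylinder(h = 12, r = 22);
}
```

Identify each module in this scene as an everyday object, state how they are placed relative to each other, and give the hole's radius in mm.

The subtracted cylinder has r = 22 mm.

A is an open box. The open box has a circular hole through its front wall. The hole's radius is 22 mm.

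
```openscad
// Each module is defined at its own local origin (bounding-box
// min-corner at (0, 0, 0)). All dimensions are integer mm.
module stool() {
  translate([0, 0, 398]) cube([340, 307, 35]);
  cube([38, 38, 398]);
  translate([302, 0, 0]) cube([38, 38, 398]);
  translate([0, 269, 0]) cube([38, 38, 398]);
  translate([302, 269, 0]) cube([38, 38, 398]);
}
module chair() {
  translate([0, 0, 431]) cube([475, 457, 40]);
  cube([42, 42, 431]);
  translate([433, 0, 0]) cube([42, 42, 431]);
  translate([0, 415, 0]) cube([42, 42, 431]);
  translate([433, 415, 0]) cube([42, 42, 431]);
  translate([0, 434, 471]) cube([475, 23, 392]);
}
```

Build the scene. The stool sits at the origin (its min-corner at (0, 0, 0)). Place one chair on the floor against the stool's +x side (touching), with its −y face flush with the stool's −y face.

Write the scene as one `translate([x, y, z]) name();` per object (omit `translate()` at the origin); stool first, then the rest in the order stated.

stool();
translate([340, 0, 0]) chair();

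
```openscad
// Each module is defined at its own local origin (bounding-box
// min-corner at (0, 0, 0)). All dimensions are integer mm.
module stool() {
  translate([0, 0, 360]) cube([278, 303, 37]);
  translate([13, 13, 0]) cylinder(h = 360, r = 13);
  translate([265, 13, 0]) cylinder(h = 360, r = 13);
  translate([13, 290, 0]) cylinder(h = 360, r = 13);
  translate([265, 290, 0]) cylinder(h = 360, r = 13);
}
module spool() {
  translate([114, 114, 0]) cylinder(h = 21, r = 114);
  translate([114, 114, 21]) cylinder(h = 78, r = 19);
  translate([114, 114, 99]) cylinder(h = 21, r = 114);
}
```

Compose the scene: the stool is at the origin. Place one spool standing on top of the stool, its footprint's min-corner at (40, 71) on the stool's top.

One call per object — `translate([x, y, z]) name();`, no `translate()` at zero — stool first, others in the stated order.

stool();
translate([40, 71, 397]) spool();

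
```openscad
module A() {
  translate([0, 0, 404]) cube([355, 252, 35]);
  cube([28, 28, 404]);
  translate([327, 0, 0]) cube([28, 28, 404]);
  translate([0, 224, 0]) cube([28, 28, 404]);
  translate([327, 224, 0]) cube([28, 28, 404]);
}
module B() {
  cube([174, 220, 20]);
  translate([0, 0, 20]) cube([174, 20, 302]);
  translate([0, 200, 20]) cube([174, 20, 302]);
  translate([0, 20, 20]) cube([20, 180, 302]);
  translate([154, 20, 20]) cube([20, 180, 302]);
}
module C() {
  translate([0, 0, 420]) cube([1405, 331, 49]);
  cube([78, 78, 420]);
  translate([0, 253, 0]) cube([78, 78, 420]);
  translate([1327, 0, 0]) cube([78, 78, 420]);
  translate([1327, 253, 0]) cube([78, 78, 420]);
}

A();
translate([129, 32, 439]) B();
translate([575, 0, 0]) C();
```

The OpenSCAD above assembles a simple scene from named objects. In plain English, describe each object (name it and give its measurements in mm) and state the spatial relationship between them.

A is a simple wooden stool: a rectangular seat 355 mm (x) by 252 mm (y), 35 mm thick, top face at z = 439 mm, on four square legs, each 28×28 mm in cross-section. The legs rest on z = 0, each flush with a corner of the seat.

B is an open-topped rectangular box: outside dimensions 174×220×322 mm, with a uniform wall and base thickness of 20 mm. The base is a full 174×220 slab on the floor; four walls sit on top of the base. The front and back walls (the −y and +y sides) span the full width; the two side walls fit between them.

C is a long wooden bench with a 1405 mm (x) × 331 mm (y) seat, 49 mm thick, its top surface 469 mm above the floor. Four 78 mm square legs at the seat corners, flush with the edges, run from z = 0 to the seat underside.

The open box is on top of the stool. The bench is on the floor beside the stool on its +x side.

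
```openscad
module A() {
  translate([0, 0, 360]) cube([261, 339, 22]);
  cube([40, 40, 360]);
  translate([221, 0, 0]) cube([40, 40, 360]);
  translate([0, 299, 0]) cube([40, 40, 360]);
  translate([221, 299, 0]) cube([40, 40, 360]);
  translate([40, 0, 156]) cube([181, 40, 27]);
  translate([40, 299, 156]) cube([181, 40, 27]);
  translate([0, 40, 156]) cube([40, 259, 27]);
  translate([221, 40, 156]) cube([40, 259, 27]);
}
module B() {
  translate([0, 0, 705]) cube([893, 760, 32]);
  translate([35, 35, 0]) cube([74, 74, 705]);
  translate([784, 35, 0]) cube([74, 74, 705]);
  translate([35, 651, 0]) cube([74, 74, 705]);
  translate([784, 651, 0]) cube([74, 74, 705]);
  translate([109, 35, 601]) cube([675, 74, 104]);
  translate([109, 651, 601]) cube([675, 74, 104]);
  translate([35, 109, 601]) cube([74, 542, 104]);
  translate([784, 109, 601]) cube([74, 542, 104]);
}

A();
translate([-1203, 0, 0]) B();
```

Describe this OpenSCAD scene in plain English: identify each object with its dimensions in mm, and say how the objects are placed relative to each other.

A is a simple wooden stool: a rectangular seat 261 mm (x) by 339 mm (y), 22 mm thick, top face at z = 382 mm, on four square legs, each 40×40 mm in cross-section. The legs rest on z = 0, each flush with a corner of the seat. Four stretchers, 40 mm wide and 27 mm tall, connect adjacent legs with their undersides at z = 156 mm, each running between the inner faces of the legs it joins and aligned with the legs' outer faces on the other axis.

B is a table with a 893×760 mm rectangular top, 32 mm thick, top surface at z = 737 mm, supported by four 74×74 mm square legs, each inset 35 mm from the nearest pair of top edges, running from the floor. Four apron rails, 74 mm thick and 104 mm tall, run between adjacent legs with their top edges flush with the underside of the top and their outer faces flush with the legs' outer faces.

The table is on the floor beside the stool on its −x side.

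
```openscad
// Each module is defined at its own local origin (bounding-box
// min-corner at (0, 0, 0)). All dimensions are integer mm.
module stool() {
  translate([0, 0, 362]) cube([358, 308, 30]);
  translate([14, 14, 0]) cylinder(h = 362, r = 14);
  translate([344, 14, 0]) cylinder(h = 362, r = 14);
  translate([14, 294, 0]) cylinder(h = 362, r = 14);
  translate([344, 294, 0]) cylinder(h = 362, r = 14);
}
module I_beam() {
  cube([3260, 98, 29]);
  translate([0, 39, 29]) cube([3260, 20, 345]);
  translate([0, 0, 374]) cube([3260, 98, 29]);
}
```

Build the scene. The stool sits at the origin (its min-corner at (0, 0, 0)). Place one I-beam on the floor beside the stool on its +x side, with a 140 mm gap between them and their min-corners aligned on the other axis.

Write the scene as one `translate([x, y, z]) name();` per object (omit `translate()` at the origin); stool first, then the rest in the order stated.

stool();
translate([498, 0, 0]) I_beam();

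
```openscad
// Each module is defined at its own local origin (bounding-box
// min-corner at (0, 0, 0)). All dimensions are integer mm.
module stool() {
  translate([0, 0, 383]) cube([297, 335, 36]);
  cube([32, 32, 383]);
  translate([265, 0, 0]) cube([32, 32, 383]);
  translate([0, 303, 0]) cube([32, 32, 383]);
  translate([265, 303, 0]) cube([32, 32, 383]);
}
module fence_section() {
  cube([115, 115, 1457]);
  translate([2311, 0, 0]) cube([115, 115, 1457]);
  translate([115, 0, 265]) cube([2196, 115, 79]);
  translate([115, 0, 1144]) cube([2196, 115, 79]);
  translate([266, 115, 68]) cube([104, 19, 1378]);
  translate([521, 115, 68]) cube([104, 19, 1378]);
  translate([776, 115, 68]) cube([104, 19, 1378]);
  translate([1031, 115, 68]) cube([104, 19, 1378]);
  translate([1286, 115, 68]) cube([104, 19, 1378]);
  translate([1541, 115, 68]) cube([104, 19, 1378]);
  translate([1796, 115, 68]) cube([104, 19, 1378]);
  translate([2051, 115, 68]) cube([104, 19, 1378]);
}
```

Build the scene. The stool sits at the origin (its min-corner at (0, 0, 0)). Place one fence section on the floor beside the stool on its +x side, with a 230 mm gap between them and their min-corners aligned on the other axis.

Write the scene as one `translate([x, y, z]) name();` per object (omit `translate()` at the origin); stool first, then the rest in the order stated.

stool();
translate([527, 0, 0]) fence_section();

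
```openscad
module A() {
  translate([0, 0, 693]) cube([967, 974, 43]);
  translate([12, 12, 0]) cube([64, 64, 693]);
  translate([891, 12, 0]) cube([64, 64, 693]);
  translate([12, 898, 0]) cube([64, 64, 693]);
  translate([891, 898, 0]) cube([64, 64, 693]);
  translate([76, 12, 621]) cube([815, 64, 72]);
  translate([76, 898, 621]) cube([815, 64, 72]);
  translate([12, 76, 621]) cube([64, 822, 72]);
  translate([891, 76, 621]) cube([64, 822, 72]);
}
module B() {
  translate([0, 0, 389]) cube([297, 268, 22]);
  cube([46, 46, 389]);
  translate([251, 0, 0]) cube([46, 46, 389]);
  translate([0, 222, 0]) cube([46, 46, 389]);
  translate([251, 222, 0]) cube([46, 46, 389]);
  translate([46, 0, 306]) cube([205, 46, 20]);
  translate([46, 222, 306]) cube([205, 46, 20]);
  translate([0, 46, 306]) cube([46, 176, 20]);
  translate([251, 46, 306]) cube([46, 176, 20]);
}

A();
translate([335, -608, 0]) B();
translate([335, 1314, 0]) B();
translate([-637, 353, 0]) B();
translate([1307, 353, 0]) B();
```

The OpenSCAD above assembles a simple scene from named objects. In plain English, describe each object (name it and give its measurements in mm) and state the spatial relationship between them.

A is a rectangular dining table. The top is 967×974×43 mm with its upper surface at z = 736 mm. It stands on four 64×64 mm square legs, each inset 12 mm from the nearest pair of top edges, running from the floor to the underside of the top. Four apron rails, 64 mm thick and 72 mm tall, run between adjacent legs with their top edges flush with the underside of the top and their outer faces flush with the legs' outer faces.

B is a simple wooden stool: a rectangular seat 297 mm (x) by 268 mm (y), 22 mm thick, top face at z = 411 mm, on four square legs, each 46×46 mm in cross-section. The legs rest on z = 0, each flush with a corner of the seat. Four stretchers, 46 mm wide and 20 mm tall, connect adjacent legs with their undersides at z = 306 mm, each running between the inner faces of the legs it joins and aligned with the legs' outer faces on the other axis.

Four stools sit around the table at the −y, +y, −x, +x sides.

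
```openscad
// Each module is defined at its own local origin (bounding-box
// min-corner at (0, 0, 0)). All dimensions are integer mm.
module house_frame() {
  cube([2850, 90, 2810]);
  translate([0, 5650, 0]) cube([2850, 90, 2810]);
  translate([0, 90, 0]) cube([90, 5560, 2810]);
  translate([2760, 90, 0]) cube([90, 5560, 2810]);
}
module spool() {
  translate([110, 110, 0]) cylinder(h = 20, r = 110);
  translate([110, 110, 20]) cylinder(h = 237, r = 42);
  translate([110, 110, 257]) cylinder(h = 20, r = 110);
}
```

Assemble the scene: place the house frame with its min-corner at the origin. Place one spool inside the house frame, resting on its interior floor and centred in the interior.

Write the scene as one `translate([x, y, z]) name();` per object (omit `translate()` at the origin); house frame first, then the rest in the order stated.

house_frame();
translate([1315, 2760, 0]) spool();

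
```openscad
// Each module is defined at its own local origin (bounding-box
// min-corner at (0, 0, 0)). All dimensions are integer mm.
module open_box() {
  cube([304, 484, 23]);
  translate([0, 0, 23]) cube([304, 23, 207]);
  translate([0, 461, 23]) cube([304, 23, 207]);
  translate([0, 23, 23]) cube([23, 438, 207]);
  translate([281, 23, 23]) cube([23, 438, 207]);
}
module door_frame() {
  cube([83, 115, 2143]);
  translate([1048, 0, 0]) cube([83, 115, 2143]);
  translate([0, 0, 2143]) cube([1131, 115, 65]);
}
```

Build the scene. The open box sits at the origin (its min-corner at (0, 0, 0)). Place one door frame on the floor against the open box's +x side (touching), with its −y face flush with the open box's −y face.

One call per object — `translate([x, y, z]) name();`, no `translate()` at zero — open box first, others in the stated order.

open_box();
translate([304, 0, 0]) door_frame();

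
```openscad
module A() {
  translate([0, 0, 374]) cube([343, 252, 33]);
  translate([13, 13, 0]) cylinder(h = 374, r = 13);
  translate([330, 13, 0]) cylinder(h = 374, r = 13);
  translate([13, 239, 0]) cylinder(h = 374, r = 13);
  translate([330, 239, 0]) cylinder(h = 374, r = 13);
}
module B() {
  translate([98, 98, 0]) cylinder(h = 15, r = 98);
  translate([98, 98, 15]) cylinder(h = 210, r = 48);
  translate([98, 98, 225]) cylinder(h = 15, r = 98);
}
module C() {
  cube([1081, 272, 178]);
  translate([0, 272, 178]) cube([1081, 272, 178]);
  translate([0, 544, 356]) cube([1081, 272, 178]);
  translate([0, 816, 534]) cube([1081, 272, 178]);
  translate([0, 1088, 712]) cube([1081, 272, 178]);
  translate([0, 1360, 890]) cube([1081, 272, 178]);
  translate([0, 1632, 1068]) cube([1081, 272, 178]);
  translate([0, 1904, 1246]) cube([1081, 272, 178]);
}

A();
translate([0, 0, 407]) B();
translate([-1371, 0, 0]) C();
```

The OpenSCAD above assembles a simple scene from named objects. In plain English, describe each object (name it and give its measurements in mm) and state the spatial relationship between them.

A is a four-legged stool. The seat is a 343×252×33 mm slab whose top surface is at z = 407 mm; four round legs, each 26 mm in diameter, run from the floor (z = 0) to the underside of the seat, each leg's axis is inset half a diameter from the nearest pair of seat edges (so the leg's bounding box is flush with the corner).

B is a spool: two coaxial disc flanges of radius 98 mm and thickness 15 mm, joined by a core cylinder of radius 48 mm and height 210 mm. The lower flange rests on z = 0 and the three cylinders share a vertical axis.

C is a run of 8 identical solid stair steps. Each tread is 1081×272 mm and each step block is 178 mm high. Step 1 rests on the floor; step k is offset from step 1 by (k−1)×272 mm in y and (k−1)×178 mm in z.

The spool is on top of the stool. The staircase is on the floor beside the stool on its −x side.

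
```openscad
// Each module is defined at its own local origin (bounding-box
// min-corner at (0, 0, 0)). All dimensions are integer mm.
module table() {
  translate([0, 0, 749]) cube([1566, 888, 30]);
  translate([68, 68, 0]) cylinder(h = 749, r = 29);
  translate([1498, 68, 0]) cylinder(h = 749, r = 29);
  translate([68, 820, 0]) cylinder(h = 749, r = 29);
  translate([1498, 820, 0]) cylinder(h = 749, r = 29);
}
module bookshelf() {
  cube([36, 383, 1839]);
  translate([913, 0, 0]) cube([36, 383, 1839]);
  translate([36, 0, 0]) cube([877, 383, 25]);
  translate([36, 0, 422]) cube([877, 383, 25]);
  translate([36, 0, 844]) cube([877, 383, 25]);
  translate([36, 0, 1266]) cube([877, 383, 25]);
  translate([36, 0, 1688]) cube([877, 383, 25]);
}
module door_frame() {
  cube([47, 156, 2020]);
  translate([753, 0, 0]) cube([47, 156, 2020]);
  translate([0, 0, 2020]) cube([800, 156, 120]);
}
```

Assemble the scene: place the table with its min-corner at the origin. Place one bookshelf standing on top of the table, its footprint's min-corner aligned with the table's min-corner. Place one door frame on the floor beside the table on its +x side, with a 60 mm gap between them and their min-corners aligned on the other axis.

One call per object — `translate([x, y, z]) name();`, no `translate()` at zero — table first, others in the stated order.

table();
translate([0, 0, 779]) bookshelf();
translate([1626, 0, 0]) door_frame();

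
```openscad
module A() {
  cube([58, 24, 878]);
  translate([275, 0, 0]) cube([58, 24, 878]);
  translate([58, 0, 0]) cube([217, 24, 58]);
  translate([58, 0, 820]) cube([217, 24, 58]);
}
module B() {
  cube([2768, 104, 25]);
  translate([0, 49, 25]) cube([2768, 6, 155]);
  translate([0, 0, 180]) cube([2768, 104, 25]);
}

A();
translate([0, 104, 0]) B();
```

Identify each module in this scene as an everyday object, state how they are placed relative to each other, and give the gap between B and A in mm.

The I-beam's nearest face is 80 mm from the picture frame's +y face.

A is a picture frame. B is an I-beam. The I-beam is on the floor beside the picture frame on its +y side. The gap between the I-beam and the picture frame is 80 mm.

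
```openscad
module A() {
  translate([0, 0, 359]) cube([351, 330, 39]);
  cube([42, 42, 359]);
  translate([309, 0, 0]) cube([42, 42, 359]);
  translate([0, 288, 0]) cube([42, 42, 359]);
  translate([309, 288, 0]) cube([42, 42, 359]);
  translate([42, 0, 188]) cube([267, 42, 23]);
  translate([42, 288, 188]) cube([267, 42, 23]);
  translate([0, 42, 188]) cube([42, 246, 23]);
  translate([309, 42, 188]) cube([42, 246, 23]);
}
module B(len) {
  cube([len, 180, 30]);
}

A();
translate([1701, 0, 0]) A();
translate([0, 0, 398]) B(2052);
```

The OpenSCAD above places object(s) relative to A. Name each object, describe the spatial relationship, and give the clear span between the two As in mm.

Second stool starts at x = 1701; first ends at x = 351; clear span = 1701 − 351 = 1350 mm.

A is a stool. B is a beam. A beam spans the tops of two stools. The clear span between the two stools is 1350 mm.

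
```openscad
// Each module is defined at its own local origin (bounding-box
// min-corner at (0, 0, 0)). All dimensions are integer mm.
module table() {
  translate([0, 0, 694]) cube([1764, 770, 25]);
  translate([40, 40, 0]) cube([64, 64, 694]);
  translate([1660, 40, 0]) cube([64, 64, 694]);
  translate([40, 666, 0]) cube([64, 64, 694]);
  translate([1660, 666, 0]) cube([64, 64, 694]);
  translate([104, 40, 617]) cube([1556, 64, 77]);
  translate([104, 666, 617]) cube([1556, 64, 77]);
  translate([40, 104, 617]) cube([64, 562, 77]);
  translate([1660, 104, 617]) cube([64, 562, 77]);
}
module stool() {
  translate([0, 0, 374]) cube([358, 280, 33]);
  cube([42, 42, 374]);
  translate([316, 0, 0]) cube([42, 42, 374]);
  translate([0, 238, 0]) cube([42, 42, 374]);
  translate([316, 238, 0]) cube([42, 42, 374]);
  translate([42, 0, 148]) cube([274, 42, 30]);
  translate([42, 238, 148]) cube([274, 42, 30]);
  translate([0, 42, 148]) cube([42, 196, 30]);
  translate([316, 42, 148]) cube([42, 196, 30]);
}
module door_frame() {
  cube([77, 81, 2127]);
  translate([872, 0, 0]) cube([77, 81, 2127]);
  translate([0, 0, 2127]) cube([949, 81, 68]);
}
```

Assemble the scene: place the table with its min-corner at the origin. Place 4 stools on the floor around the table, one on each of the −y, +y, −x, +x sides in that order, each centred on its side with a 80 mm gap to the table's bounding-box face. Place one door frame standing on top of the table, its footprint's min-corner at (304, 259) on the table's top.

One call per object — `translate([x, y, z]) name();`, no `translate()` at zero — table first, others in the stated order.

table();
translate([703, -360, 0]) stool();
translate([703, 850, 0]) stool();
translate([-438, 245, 0]) stool();
translate([1844, 245, 0]) stool();
translate([304, 259, 719]) door_frame();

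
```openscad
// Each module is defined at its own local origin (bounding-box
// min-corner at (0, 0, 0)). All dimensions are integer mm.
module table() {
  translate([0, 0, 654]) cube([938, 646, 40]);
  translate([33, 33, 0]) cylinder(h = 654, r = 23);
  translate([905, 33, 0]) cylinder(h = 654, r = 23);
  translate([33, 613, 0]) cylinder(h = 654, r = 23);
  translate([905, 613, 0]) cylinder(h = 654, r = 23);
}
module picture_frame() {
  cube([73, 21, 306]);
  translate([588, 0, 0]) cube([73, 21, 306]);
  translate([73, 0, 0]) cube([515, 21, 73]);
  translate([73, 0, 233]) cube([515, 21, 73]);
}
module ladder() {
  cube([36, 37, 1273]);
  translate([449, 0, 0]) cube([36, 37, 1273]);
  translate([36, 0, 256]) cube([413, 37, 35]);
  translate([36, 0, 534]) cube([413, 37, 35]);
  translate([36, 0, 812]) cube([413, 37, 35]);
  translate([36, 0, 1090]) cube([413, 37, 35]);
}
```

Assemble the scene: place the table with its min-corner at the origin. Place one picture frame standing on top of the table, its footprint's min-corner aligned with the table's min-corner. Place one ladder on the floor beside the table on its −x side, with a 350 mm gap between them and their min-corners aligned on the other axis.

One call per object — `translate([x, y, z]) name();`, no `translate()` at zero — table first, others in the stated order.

table();
translate([0, 0, 694]) picture_frame();
translate([-835, 0, 0]) ladder();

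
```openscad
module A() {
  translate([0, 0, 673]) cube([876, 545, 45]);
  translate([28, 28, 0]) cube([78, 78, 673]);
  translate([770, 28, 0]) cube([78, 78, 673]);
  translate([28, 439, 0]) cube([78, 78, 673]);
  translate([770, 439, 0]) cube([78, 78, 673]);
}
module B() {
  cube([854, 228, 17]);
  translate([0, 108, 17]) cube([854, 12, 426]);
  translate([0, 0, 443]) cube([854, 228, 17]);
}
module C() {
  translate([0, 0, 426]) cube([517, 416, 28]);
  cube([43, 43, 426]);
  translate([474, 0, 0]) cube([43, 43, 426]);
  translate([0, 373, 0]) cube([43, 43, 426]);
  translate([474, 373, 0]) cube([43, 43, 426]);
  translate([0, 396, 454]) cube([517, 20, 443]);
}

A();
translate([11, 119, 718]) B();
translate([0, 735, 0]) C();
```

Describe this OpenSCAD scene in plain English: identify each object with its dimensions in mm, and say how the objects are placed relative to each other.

A is a rectangular dining table. The top is 876×545×45 mm with its upper surface at z = 718 mm. It stands on four 78×78 mm square legs, each inset 28 mm from the nearest pair of top edges, running from the floor to the underside of the top.

B is an I-beam lying along x, 854 mm long. Overall section height 460 mm. Two flanges 228 mm wide (y) and 17 mm thick, one on the floor and one at the top; a web 12 mm thick runs between them, centred on the flange width.

C is a chair. The seat is a 517×416×28 mm slab with its top at z = 454 mm, on four 43×43 mm corner legs (flush with the seat edges, standing on z = 0). A flat backrest 20 mm thick, 443 mm tall, spans the full seat width and rises from the seat top along its +y edge, rear face flush with the rear of the seat.

The I-beam is on top of the table. The chair is on the floor beside the table on its +y side.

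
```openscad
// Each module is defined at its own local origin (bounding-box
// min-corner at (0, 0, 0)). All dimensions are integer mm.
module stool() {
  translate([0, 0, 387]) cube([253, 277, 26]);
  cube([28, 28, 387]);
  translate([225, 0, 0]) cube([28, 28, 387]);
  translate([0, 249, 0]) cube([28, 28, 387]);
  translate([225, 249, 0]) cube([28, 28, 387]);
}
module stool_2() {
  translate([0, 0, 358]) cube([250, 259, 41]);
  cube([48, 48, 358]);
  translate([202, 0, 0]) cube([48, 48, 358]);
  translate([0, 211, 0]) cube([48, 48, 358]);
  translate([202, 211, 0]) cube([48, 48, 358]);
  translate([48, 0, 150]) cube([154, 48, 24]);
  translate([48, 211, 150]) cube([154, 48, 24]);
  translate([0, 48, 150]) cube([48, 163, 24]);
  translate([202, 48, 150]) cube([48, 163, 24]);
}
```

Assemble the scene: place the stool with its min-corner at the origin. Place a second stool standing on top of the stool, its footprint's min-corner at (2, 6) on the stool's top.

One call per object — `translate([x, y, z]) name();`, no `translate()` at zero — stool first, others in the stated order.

stool();
translate([2, 6, 413]) stool_2();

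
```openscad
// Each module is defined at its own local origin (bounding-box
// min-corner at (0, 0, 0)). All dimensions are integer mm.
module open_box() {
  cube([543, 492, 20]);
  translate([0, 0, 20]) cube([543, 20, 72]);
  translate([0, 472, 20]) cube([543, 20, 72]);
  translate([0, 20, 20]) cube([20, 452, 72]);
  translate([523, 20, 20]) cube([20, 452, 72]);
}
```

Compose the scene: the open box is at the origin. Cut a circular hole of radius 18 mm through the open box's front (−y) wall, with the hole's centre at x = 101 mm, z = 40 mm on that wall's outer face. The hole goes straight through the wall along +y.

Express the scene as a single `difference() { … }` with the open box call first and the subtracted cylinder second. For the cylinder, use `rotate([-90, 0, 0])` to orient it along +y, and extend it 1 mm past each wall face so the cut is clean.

difference() {
  open_box();
  translate([101, -1, 40]) rotate([-90, 0, 0]) cylinder(h = 22, r = 18);
}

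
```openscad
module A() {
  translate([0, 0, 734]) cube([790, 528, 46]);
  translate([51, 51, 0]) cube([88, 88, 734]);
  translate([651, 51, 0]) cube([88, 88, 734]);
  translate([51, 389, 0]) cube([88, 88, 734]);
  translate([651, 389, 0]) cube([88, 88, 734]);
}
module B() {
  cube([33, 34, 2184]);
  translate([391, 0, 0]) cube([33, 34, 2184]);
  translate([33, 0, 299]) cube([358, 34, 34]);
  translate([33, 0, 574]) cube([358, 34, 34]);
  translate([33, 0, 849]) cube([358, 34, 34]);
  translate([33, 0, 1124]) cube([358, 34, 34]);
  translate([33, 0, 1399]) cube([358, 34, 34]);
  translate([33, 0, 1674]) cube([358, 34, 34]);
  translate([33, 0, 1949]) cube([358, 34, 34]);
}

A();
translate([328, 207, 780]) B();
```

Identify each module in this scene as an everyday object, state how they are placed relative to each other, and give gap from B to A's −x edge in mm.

A is a table. B is a ladder. The ladder is on top of the table. The gap from the ladder to the table's −x edge is 328 mm.

The ladder's min-x is at 328; the table's min-x is 0; gap = 328 mm.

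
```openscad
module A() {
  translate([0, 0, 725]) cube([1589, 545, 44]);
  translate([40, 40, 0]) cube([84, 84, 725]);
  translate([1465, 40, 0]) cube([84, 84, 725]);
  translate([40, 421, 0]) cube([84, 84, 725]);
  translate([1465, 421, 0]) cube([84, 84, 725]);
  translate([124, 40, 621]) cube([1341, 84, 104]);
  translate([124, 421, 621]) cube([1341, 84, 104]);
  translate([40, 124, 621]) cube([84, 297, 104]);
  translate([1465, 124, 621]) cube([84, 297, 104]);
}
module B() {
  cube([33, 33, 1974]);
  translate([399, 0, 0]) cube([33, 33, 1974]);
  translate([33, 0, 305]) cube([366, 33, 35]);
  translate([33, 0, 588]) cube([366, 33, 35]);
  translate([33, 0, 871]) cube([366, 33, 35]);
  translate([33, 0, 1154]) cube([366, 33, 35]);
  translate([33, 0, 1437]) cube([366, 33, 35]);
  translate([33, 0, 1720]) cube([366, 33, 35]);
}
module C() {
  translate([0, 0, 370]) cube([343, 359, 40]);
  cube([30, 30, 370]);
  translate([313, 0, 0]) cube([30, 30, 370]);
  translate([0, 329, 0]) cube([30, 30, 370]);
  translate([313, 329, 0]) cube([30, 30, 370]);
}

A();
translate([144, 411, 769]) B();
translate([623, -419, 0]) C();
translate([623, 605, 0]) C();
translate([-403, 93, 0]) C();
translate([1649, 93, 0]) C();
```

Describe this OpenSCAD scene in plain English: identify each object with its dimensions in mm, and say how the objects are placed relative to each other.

A is a table with a 1589×545 mm rectangular top, 44 mm thick, top surface at z = 769 mm, supported by four 84×84 mm square legs, each inset 40 mm from the nearest pair of top edges, running from the floor. Four apron rails, 84 mm thick and 104 mm tall, run between adjacent legs with their top edges flush with the underside of the top and their outer faces flush with the legs' outer faces.

B is a straight ladder. Two 33×33 mm vertical rails, 1974 mm tall, stand 432 mm apart (outside-to-outside) with their front faces coplanar on the −y side. 6 rungs, each 33 mm deep and 35 mm tall, span between the inner faces of the rails, front faces flush with the rails. The lowest rung's underside is at z = 305 mm and rungs are spaced 283 mm apart (underside to underside).

C is a four-legged stool. The seat is a 343×359×40 mm slab whose top surface is at z = 410 mm; four square legs, each 30×30 mm in cross-section, run from the floor (z = 0) to the underside of the seat, each flush with a corner of the seat.

The ladder is on top of the table. Four stools sit around the table at the −y, +y, −x, +x sides.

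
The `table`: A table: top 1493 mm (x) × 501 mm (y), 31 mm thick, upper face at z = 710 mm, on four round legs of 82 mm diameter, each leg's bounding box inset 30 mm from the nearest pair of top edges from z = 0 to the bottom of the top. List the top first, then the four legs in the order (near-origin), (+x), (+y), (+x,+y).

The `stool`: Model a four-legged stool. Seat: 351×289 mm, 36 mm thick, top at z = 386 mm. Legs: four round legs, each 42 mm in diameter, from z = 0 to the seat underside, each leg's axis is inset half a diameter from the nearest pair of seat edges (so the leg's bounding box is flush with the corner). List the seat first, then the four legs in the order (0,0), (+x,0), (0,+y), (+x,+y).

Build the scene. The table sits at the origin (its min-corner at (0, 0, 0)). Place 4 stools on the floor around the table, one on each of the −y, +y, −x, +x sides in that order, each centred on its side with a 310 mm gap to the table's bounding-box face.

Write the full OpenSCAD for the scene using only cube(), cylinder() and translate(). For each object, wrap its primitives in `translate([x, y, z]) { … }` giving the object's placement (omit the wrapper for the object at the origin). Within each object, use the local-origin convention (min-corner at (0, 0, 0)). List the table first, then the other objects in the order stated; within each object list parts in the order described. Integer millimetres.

translate([0, 0, 679]) cube([1493, 501, 31]);
translate([71, 71, 0]) cylinder(h = 679, r = 41);
translate([1422, 71, 0]) cylinder(h = 679, r = 41);
translate([71, 430, 0]) cylinder(h = 679, r = 41);
translate([1422, 430, 0]) cylinder(h = 679, r = 41);
translate([571, -599, 0]) {
  translate([0, 0, 350]) cube([351, 289, 36]);
  translate([21, 21, 0]) cylinder(h = 350, r = 21);
  translate([330, 21, 0]) cylinder(h = 350, r = 21);
  translate([21, 268, 0]) cylinder(h = 350, r = 21);
  translate([330, 268, 0]) cylinder(h = 350, r = 21);
}
translate([571, 811, 0]) {
  translate([0, 0, 350]) cube([351, 289, 36]);
  translate([21, 21, 0]) cylinder(h = 350, r = 21);
  translate([330, 21, 0]) cylinder(h = 350, r = 21);
  translate([21, 268, 0]) cylinder(h = 350, r = 21);
  translate([330, 268, 0]) cylinder(h = 350, r = 21);
}
translate([-661, 106, 0]) {
  translate([0, 0, 350]) cube([351, 289, 36]);
  translate([21, 21, 0]) cylinder(h = 350, r = 21);
  translate([330, 21, 0]) cylinder(h = 350, r = 21);
  translate([21, 268, 0]) cylinder(h = 350, r = 21);
  translate([330, 268, 0]) cylinder(h = 350, r = 21);
}
translate([1803, 106, 0]) {
  translate([0, 0, 350]) cube([351, 289, 36]);
  translate([21, 21, 0]) cylinder(h = 350, r = 21);
  translate([330, 21, 0]) cylinder(h = 350, r = 21);
  translate([21, 268, 0]) cylinder(h = 350, r = 21);
  translate([330, 268, 0]) cylinder(h = 350, r = 21);
}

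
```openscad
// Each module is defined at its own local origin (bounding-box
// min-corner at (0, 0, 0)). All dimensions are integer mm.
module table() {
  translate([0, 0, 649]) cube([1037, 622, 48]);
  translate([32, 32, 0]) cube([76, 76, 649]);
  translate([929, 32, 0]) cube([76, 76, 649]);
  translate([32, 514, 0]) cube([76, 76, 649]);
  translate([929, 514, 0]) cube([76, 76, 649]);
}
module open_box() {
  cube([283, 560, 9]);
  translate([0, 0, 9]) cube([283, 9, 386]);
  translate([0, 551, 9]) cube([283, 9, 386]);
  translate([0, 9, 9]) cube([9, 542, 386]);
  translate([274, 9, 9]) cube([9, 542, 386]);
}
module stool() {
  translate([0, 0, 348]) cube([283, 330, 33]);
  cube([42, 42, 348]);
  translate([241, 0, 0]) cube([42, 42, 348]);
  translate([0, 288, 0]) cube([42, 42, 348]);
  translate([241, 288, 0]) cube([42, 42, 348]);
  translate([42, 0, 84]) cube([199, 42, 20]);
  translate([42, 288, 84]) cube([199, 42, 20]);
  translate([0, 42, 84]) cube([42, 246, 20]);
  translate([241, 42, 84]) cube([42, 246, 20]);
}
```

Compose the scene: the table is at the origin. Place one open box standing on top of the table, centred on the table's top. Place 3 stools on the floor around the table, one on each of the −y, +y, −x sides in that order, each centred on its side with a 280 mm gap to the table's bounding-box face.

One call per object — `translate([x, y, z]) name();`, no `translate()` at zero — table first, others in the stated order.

table();
translate([377, 31, 697]) open_box();
translate([377, -610, 0]) stool();
translate([377, 902, 0]) stool();
translate([-563, 146, 0]) stool();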